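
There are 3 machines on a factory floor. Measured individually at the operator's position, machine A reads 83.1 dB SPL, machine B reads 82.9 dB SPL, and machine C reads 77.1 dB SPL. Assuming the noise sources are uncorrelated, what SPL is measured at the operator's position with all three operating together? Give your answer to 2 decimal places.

86.54 dB SPL

Uncorrelated sources add in intensity (power), not in dB.
L_total = 10·log₁₀(10^(83.1/10) + 10^(82.9/10) + 10^(77.1/10)) = 10·log₁₀(450400000) = 86.54 dB SPL.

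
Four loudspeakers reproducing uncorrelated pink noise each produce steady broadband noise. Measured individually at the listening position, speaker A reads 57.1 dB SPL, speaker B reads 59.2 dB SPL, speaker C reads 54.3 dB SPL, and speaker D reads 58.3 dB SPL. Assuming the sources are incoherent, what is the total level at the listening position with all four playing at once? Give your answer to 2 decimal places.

63.60 dB SPL

Add the sources as powers (linear), then convert back to dB:
L_total = 10·log₁₀(10^(57.1/10) + 10^(59.2/10) + 10^(54.3/10) + 10^(58.3/10)) = 10·log₁₀(2290000) = 63.60 dB SPL.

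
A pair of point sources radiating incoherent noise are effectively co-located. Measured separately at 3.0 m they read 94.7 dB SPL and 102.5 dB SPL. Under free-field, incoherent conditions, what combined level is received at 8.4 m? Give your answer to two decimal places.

Combined at 3.0 m: 10·log₁₀(10^(94.7/10)+10^(102.5/10)) = 103.167 dB SPL.
Then apply −20·log₁₀(8.4/3.0) = -8.943 dB → 94.22 dB SPL.

94.22 dB SPL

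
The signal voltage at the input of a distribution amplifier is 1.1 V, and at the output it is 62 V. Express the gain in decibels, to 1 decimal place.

Voltage ratio → dB uses the 20·log₁₀ form:
20·log₁₀(62/1.1) = 20·log₁₀(56.36) = 35.0 dB.

35.0 dB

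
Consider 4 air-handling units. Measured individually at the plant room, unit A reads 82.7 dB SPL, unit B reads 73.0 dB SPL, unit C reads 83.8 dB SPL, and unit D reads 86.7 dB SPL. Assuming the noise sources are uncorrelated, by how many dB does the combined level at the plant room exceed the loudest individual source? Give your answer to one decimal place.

2.9 dB

Add the sources as powers (linear), then convert back to dB:
L_total = 10·log₁₀(10^(82.7/10) + 10^(73.0/10) + 10^(83.8/10) + 10^(86.7/10)) = 89.61 dB SPL.
Excess over the loudest (86.7 dB): 89.61 − 86.7 = 2.9 dB.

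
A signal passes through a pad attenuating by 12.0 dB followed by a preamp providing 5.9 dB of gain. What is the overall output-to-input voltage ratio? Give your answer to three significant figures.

0.495

Net gain = (−12.0) + 5.9 = -6.1 dB.
Voltage ratio = 10^(-6.1/20) = 0.495.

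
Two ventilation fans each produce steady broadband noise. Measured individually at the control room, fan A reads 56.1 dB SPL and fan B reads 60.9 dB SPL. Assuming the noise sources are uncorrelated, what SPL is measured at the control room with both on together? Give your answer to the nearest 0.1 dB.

Uncorrelated sources add in intensity (power), not in dB.
L_total = 10·log₁₀(10^(56.1/10) + 10^(60.9/10)) = 10·log₁₀(1638000) = 62.1 dB SPL.

62.1 dB SPL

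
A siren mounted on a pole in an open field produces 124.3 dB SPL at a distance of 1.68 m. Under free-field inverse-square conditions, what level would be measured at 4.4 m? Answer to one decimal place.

115.9 dB SPL

Free-field point source: level drops by 20·log₁₀ of the distance ratio.
ΔL = −20·log₁₀(4.4/1.68) = -8.36 dB, so L₂ = 124.3 + (-8.36) = 115.9 dB SPL.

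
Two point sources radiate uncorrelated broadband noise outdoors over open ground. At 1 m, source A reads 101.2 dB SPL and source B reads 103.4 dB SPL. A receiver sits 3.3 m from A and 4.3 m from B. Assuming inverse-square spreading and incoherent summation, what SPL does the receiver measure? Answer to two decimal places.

93.79 dB SPL

At the listener: L_A = 101.2 − 20·log₁₀(3.3) = 90.830 dB; L_B = 103.4 − 20·log₁₀(4.3) = 90.731 dB.
Combined: 10·log₁₀(10^(90.830/10)+10^(90.731/10)) = 93.79 dB SPL.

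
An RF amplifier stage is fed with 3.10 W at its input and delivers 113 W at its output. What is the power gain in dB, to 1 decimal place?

Power is a power quantity, so gain = 10·log₁₀(P_out/P_in).
10·log₁₀(113/3.10) = 10·log₁₀(36.45) = 15.6 dB.

15.6 dB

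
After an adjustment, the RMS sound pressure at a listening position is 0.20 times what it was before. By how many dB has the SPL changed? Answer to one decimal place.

-14.0 dB

SPL change from a pressure ratio uses the 20·log₁₀ form:
20·log₁₀(0.20) = -14.0 dB.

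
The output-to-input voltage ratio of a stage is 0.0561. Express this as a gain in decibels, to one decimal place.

-25.0 dB

For a voltage ratio, dB = 20·log₁₀(V₂/V₁).
20·log₁₀(0.0561) = -25.0 dB.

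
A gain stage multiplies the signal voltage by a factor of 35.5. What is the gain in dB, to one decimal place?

Voltage is an amplitude quantity, so gain = 20·log₁₀(V_out/V_in).
20·log₁₀(35.5) = 31.0 dB.

31.0 dB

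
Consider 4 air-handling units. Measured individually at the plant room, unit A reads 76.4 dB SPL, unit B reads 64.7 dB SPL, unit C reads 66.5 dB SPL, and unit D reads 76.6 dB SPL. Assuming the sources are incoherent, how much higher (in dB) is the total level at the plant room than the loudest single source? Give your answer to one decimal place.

3.3 dB

Incoherent sources sum as intensities:
L_total = 10·log₁₀(10^(76.4/10) + 10^(64.7/10) + 10^(66.5/10) + 10^(76.6/10)) = 79.86 dB SPL.
Excess over the loudest (76.6 dB): 79.86 − 76.6 = 3.3 dB.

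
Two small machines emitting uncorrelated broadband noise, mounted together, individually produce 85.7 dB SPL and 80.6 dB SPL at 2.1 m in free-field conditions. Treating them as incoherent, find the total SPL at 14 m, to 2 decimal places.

70.39 dB SPL

Combined at 2.1 m: 10·log₁₀(10^(85.7/10)+10^(80.6/10)) = 86.869 dB SPL.
Then apply −20·log₁₀(14/2.1) = -16.478 dB → 70.39 dB SPL.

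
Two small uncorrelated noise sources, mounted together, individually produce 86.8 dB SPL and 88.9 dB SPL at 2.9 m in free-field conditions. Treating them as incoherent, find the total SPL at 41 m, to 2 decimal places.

67.98 dB SPL

Combined at 2.9 m: 10·log₁₀(10^(86.8/10)+10^(88.9/10)) = 90.986 dB SPL.
Then apply −20·log₁₀(41/2.9) = -23.008 dB → 67.98 dB SPL.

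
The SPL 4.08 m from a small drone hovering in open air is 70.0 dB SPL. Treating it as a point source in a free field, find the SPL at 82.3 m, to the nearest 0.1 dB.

43.9 dB SPL

For a point source in a free field, ΔL = −20·log₁₀(d₂/d₁).
ΔL = −20·log₁₀(82.3/4.08) = -26.09 dB, so L₂ = 70.0 + (-26.09) = 43.9 dB SPL.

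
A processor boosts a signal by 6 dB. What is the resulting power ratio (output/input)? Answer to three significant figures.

Power ratio = 10^(dB/10).
10^(6/10) = 10^(0.6000) = 3.98.

3.98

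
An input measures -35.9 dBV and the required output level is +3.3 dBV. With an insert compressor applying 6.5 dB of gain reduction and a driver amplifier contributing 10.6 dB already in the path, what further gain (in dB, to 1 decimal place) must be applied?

35.1 dB

The required make-up gain is the shortfall in the dB sum.
G = +3.3 − (-35.9) + 6.5 − 10.6 = 35.1 dB.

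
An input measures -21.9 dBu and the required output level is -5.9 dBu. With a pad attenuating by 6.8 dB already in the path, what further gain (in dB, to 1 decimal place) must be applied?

22.8 dB

The required make-up gain is the shortfall in the dB sum.
G = -5.9 − (-21.9) + 6.8 = 22.8 dB.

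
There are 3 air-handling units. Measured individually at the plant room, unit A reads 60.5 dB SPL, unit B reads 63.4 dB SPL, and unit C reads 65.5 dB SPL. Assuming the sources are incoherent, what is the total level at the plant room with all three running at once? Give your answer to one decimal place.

68.4 dB SPL

Uncorrelated sources add in intensity (power), not in dB.
L_total = 10·log₁₀(10^(60.5/10) + 10^(63.4/10) + 10^(65.5/10)) = 10·log₁₀(6858000) = 68.4 dB SPL.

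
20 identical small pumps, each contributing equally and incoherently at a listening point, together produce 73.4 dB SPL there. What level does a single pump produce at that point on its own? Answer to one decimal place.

60.4 dB SPL

20 equal incoherent sources add 10·log₁₀(20) = 13.01 dB over one source.
L_one = 73.4 − 13.01 = 60.4 dB SPL.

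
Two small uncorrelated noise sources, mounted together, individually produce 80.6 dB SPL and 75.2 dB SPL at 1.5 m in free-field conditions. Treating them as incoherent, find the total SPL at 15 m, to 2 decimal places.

61.70 dB SPL

Combined at 1.5 m: 10·log₁₀(10^(80.6/10)+10^(75.2/10)) = 81.701 dB SPL.
Then apply −20·log₁₀(15/1.5) = -20.000 dB → 61.70 dB SPL.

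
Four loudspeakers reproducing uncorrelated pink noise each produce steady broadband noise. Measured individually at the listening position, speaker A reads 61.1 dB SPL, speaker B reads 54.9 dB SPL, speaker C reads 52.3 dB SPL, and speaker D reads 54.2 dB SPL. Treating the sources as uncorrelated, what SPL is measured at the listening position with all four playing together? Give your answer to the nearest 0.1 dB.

63.1 dB SPL

Uncorrelated sources add in intensity (power), not in dB.
L_total = 10·log₁₀(10^(61.1/10) + 10^(54.9/10) + 10^(52.3/10) + 10^(54.2/10)) = 10·log₁₀(2030000) = 63.1 dB SPL.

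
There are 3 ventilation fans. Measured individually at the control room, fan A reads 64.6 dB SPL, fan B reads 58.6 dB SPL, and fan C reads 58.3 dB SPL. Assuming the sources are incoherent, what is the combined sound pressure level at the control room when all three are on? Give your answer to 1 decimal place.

66.3 dB SPL

Incoherent sources sum as intensities:
L_total = 10·log₁₀(10^(64.6/10) + 10^(58.6/10) + 10^(58.3/10)) = 10·log₁₀(4285000) = 66.3 dB SPL.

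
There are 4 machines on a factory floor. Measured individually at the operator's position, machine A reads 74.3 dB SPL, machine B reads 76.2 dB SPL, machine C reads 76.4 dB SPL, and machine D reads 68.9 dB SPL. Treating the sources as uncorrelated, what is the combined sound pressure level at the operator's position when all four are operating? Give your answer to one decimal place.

80.8 dB SPL

Uncorrelated sources add in intensity (power), not in dB.
L_total = 10·log₁₀(10^(74.3/10) + 10^(76.2/10) + 10^(76.4/10) + 10^(68.9/10)) = 10·log₁₀(120000000) = 80.8 dB SPL.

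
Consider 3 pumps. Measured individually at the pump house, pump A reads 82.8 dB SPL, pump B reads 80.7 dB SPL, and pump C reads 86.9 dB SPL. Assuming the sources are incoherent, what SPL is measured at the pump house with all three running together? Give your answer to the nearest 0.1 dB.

Incoherent sources sum as intensities:
L_total = 10·log₁₀(10^(82.8/10) + 10^(80.7/10) + 10^(86.9/10)) = 10·log₁₀(797800000) = 89.0 dB SPL.

89.0 dB SPL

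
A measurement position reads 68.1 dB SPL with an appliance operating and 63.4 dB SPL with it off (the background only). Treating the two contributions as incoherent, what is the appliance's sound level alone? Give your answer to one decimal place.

66.3 dB SPL

Subtract intensities: L_src = 10·log₁₀(10^(L_total/10) − 10^(L_bg/10)).
L_src = 10·log₁₀(10^(68.1/10) − 10^(63.4/10)) = 10·log₁₀(4269000) = 66.3 dB SPL.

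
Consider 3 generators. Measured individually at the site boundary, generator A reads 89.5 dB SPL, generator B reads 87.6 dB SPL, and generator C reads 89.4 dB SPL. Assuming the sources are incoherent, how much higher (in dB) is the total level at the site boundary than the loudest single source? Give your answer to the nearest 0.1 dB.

4.2 dB

Incoherent sources sum as intensities:
L_total = 10·log₁₀(10^(89.5/10) + 10^(87.6/10) + 10^(89.4/10)) = 93.69 dB SPL.
Excess over the loudest (89.5 dB): 93.69 − 89.5 = 4.2 dB.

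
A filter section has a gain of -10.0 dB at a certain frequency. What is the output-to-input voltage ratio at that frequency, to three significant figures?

Voltage ratio = 10^(dB/20).
10^(-10.0/20) = 10^(-0.5000) = 0.316.

0.316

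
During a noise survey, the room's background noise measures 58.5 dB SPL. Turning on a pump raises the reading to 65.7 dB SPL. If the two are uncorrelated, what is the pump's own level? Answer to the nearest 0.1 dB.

64.8 dB SPL

Remove the background by subtracting linear intensities:
L_src = 10·log₁₀(10^(65.7/10) − 10^(58.5/10)) = 10·log₁₀(3007000) = 64.8 dB SPL.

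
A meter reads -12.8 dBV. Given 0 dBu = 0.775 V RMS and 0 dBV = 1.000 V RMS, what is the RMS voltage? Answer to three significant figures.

0.229 V

V = 1.000 V × 10^(-12.8/20).
= 1.000 × 0.2291 = 0.229 V.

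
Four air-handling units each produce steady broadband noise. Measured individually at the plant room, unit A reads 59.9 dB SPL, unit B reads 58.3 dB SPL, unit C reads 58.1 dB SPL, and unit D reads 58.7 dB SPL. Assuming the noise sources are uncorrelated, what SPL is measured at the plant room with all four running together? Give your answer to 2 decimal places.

Incoherent sources sum as intensities:
L_total = 10·log₁₀(10^(59.9/10) + 10^(58.3/10) + 10^(58.1/10) + 10^(58.7/10)) = 10·log₁₀(3040000) = 64.83 dB SPL.

64.83 dB SPL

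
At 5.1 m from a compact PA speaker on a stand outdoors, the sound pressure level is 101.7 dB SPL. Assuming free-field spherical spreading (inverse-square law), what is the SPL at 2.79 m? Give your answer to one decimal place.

Free-field point source: level drops by 20·log₁₀ of the distance ratio.
ΔL = −20·log₁₀(2.79/5.1) = 5.24 dB, so L₂ = 101.7 + (5.24) = 106.9 dB SPL.

106.9 dB SPL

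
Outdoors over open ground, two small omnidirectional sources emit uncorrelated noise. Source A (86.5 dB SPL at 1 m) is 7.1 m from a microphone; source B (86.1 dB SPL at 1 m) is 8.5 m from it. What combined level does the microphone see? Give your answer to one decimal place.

71.6 dB SPL

At the listener: L_A = 86.5 − 20·log₁₀(7.1) = 69.47 dB; L_B = 86.1 − 20·log₁₀(8.5) = 67.51 dB.
Combined: 10·log₁₀(10^(69.47/10)+10^(67.51/10)) = 71.6 dB SPL.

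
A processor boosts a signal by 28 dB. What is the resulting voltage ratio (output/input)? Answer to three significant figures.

25.1

Voltage ratio = 10^(dB/20).
10^(28/20) = 10^(1.400) = 25.1.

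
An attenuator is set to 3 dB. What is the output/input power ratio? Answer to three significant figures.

Power ratio = 10^(dB/10).
10^(-3/10) = 10^(-0.3000) = 0.501.

0.501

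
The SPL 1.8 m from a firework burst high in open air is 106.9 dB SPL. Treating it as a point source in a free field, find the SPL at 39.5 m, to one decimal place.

80.1 dB SPL

Inverse-square spreading gives ΔL = −20·log₁₀(d₂/d₁).
ΔL = −20·log₁₀(39.5/1.8) = -26.83 dB, so L₂ = 106.9 + (-26.83) = 80.1 dB SPL.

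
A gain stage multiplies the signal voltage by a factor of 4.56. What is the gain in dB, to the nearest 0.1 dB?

13.2 dB

For a voltage ratio, dB = 20·log₁₀(V₂/V₁).
20·log₁₀(4.56) = 13.2 dB.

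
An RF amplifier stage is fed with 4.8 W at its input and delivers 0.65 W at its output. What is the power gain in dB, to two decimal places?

Power is a power quantity, so gain = 10·log₁₀(P_out/P_in).
10·log₁₀(0.65/4.8) = 10·log₁₀(0.1354) = -8.68 dB.

-8.68 dB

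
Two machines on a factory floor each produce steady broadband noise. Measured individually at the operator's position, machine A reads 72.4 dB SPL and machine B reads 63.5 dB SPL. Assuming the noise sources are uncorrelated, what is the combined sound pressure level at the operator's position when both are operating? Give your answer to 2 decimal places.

72.93 dB SPL

Add the sources as powers (linear), then convert back to dB:
L_total = 10·log₁₀(10^(72.4/10) + 10^(63.5/10)) = 10·log₁₀(19620000) = 72.93 dB SPL.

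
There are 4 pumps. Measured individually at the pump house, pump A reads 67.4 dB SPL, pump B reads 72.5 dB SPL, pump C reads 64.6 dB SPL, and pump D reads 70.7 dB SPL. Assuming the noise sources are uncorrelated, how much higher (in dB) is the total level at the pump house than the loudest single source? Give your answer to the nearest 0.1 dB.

3.3 dB

Incoherent sources sum as intensities:
L_total = 10·log₁₀(10^(67.4/10) + 10^(72.5/10) + 10^(64.6/10) + 10^(70.7/10)) = 75.79 dB SPL.
Excess over the loudest (72.5 dB): 75.79 − 72.5 = 3.3 dB.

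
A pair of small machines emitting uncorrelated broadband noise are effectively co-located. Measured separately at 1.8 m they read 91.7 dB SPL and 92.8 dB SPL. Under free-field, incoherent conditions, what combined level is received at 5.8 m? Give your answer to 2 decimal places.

Combined at 1.8 m: 10·log₁₀(10^(91.7/10)+10^(92.8/10)) = 95.295 dB SPL.
Then apply −20·log₁₀(5.8/1.8) = -10.163 dB → 85.13 dB SPL.

85.13 dB SPL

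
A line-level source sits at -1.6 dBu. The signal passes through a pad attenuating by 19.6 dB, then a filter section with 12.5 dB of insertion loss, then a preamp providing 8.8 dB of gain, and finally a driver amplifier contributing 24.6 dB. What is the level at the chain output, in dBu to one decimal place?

Gain stages sum in dB:
-1.6 − 19.6 − 12.5 + 8.8 + 24.6 = -0.3 dBu.

-0.3 dBu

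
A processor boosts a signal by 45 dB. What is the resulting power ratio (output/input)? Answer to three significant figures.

31600

Power ratio = 10^(dB/10).
10^(45/10) = 10^(4.500) = 31600.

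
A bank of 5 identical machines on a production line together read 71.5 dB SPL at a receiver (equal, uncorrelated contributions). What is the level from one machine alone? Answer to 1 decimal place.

64.5 dB SPL

5 equal incoherent sources add 10·log₁₀(5) = 6.99 dB over one source.
L_one = 71.5 − 6.99 = 64.5 dB SPL.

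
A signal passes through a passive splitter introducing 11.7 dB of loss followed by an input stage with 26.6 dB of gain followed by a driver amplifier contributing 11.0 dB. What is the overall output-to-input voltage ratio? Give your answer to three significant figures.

Net gain = (−11.7) + 26.6 + 11.0 = 25.9 dB.
Voltage ratio = 10^(25.9/20) = 19.7.

19.7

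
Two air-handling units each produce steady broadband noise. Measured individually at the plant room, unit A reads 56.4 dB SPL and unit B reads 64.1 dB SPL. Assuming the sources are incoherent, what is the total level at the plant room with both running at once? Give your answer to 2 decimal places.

Add the sources as powers (linear), then convert back to dB:
L_total = 10·log₁₀(10^(56.4/10) + 10^(64.1/10)) = 10·log₁₀(3007000) = 64.78 dB SPL.

64.78 dB SPL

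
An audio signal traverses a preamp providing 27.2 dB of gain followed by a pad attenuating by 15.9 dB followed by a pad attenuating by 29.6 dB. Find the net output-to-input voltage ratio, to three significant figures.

0.122

Net gain = 27.2 + (−15.9) + (−29.6) = -18.3 dB.
Voltage ratio = 10^(-18.3/20) = 0.122.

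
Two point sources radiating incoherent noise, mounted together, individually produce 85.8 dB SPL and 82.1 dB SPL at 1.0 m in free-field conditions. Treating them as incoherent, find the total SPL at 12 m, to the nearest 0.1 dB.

65.8 dB SPL

Combined at 1.0 m: 10·log₁₀(10^(85.8/10)+10^(82.1/10)) = 87.34 dB SPL.
Then apply −20·log₁₀(12/1.0) = -21.58 dB → 65.8 dB SPL.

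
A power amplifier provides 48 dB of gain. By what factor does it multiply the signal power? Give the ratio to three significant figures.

63100

Power ratio = 10^(dB/10).
10^(48/10) = 10^(4.800) = 63100.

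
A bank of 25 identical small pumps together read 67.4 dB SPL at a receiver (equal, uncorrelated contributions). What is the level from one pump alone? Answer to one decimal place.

53.4 dB SPL

25 equal incoherent sources add 10·log₁₀(25) = 13.98 dB over one source.
L_one = 67.4 − 13.98 = 53.4 dB SPL.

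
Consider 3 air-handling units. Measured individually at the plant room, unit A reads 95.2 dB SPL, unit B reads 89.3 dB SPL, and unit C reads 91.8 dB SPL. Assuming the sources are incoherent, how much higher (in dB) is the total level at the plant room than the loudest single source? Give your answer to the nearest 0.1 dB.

Add the sources as powers (linear), then convert back to dB:
L_total = 10·log₁₀(10^(95.2/10) + 10^(89.3/10) + 10^(91.8/10)) = 97.54 dB SPL.
Excess over the loudest (95.2 dB): 97.54 − 95.2 = 2.3 dB.

2.3 dB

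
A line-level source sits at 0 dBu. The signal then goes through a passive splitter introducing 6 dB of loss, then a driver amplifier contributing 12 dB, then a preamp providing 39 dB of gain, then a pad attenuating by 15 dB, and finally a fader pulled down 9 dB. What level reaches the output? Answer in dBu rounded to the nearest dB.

+21 dBu

In dB, series stages simply add:
0 − 6 + 12 + 39 − 15 − 9 = +21 dBu.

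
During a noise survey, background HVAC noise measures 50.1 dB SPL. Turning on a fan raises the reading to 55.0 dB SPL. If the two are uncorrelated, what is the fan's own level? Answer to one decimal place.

Remove the background by subtracting linear intensities:
L_src = 10·log₁₀(10^(55.0/10) − 10^(50.1/10)) = 10·log₁₀(213900) = 53.3 dB SPL.

53.3 dB SPL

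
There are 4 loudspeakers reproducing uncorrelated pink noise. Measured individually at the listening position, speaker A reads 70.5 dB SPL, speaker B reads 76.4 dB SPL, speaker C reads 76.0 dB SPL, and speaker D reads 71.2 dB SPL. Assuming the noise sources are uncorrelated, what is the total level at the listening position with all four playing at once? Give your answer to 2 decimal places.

Incoherent sources sum as intensities:
L_total = 10·log₁₀(10^(70.5/10) + 10^(76.4/10) + 10^(76.0/10) + 10^(71.2/10)) = 10·log₁₀(107900000) = 80.33 dB SPL.

80.33 dB SPL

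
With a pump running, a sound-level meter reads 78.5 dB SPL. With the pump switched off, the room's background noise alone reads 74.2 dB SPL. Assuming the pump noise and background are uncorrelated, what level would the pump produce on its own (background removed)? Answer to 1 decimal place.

Remove the background by subtracting linear intensities:
L_src = 10·log₁₀(10^(78.5/10) − 10^(74.2/10)) = 10·log₁₀(44490000) = 76.5 dB SPL.

76.5 dB SPL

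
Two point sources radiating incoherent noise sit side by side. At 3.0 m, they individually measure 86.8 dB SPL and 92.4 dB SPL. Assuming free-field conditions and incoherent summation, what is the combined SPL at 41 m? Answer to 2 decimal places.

70.74 dB SPL

Combined at 3.0 m: 10·log₁₀(10^(86.8/10)+10^(92.4/10)) = 93.457 dB SPL.
Then apply −20·log₁₀(41/3.0) = -22.713 dB → 70.74 dB SPL.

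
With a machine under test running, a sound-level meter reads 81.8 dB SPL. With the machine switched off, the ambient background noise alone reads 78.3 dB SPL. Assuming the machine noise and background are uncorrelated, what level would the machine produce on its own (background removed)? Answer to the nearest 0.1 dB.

Background correction is a power subtraction:
L_src = 10·log₁₀(10^(81.8/10) − 10^(78.3/10)) = 10·log₁₀(83750000) = 79.2 dB SPL.

79.2 dB SPL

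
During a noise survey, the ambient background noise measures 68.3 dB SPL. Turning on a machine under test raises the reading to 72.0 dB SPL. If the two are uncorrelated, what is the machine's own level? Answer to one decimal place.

Remove the background by subtracting linear intensities:
L_src = 10·log₁₀(10^(72.0/10) − 10^(68.3/10)) = 10·log₁₀(9088000) = 69.6 dB SPL.

69.6 dB SPL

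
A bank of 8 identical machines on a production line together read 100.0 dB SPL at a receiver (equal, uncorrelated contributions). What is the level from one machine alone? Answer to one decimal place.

91.0 dB SPL

8 equal incoherent sources add 10·log₁₀(8) = 9.03 dB over one source.
L_one = 100.0 − 9.03 = 91.0 dB SPL.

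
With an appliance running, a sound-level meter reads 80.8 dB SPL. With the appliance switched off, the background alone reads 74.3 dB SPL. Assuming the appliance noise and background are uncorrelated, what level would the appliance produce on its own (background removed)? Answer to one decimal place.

Subtract intensities: L_src = 10·log₁₀(10^(L_total/10) − 10^(L_bg/10)).
L_src = 10·log₁₀(10^(80.8/10) − 10^(74.3/10)) = 10·log₁₀(93310000) = 79.7 dB SPL.

79.7 dB SPL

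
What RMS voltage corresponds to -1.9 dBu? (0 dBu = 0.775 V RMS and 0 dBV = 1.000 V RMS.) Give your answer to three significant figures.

0.623 V

V = 0.775 V × 10^(-1.9/20).
= 0.775 × 0.8035 = 0.623 V.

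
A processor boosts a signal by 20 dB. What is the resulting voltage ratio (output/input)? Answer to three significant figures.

10.0

Voltage ratio = 10^(dB/20).
10^(20/20) = 10^(1.000) = 10.0.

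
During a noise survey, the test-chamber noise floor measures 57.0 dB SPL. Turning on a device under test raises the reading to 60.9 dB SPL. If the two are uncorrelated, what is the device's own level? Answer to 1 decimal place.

58.6 dB SPL

Background correction is a power subtraction:
L_src = 10·log₁₀(10^(60.9/10) − 10^(57.0/10)) = 10·log₁₀(729100) = 58.6 dB SPL.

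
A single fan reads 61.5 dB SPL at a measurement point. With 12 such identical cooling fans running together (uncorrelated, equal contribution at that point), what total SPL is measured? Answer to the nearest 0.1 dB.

72.3 dB SPL

12 equal incoherent sources raise the level by 10·log₁₀(12) = 10.79 dB.
L_total = 61.5 + 10.79 = 72.3 dB SPL.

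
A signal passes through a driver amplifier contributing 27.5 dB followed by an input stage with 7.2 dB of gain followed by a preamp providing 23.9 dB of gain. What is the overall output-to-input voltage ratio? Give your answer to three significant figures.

851

Net gain = 27.5 + 7.2 + 23.9 = 58.6 dB.
Voltage ratio = 10^(58.6/20) = 851.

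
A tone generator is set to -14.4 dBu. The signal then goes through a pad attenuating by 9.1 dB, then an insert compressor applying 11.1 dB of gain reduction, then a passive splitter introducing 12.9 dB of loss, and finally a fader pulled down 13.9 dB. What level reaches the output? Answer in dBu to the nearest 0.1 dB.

Gain stages sum in dB:
-14.4 − 9.1 − 11.1 − 12.9 − 13.9 = -61.4 dBu.

-61.4 dBu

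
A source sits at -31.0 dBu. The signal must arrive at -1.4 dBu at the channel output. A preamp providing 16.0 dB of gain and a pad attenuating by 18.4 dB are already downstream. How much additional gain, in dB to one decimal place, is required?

32.0 dB

The required make-up gain is the shortfall in the dB sum.
G = -1.4 − (-31.0) − 16.0 + 18.4 = 32.0 dB.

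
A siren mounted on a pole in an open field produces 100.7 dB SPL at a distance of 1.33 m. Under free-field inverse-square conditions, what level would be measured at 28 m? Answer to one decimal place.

For a point source in a free field, ΔL = −20·log₁₀(d₂/d₁).
ΔL = −20·log₁₀(28/1.33) = -26.47 dB, so L₂ = 100.7 + (-26.47) = 74.2 dB SPL.

74.2 dB SPL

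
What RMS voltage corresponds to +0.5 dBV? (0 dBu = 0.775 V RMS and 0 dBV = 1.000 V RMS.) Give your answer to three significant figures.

1.06 V

V = 1.000 V × 10^(+0.5/20).
= 1.000 × 1.059 = 1.06 V.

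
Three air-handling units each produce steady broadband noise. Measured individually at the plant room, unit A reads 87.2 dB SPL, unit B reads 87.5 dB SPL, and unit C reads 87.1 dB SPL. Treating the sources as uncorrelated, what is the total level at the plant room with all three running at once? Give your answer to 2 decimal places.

92.04 dB SPL

Incoherent sources sum as intensities:
L_total = 10·log₁₀(10^(87.2/10) + 10^(87.5/10) + 10^(87.1/10)) = 10·log₁₀(1600000000) = 92.04 dB SPL.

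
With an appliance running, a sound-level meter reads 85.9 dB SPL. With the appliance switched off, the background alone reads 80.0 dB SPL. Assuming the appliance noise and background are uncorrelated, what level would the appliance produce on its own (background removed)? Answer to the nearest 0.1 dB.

Background correction is a power subtraction:
L_src = 10·log₁₀(10^(85.9/10) − 10^(80.0/10)) = 10·log₁₀(289000000) = 84.6 dB SPL.

84.6 dB SPL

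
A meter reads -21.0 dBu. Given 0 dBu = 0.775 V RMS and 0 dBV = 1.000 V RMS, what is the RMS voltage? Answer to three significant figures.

0.0691 V

V = 0.775 V × 10^(-21.0/20).
= 0.775 × 0.08913 = 0.0691 V.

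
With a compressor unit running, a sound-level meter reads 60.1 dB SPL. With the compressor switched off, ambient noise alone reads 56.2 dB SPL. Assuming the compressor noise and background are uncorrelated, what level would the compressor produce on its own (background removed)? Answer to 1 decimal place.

Background correction is a power subtraction:
L_src = 10·log₁₀(10^(60.1/10) − 10^(56.2/10)) = 10·log₁₀(606400) = 57.8 dB SPL.

57.8 dB SPL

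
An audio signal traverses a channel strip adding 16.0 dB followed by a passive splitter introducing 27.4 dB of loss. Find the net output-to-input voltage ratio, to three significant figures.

0.269

Net gain = 16.0 + (−27.4) = -11.4 dB.
Voltage ratio = 10^(-11.4/20) = 0.269.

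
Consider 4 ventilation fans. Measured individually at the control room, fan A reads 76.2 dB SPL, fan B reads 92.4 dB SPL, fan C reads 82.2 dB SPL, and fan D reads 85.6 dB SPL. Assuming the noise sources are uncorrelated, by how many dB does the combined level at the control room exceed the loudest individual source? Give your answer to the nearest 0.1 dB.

1.2 dB

Uncorrelated sources add in intensity (power), not in dB.
L_total = 10·log₁₀(10^(76.2/10) + 10^(92.4/10) + 10^(82.2/10) + 10^(85.6/10)) = 93.63 dB SPL.
Excess over the loudest (92.4 dB): 93.63 − 92.4 = 1.2 dB.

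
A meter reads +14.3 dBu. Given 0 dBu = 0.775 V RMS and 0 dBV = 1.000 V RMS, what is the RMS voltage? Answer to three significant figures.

4.02 V

V = 0.775 V × 10^(+14.3/20).
= 0.775 × 5.188 = 4.02 V.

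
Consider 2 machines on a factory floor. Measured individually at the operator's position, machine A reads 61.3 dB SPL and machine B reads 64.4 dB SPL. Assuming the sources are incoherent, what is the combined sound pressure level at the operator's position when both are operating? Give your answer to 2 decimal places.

66.13 dB SPL

Add the sources as powers (linear), then convert back to dB:
L_total = 10·log₁₀(10^(61.3/10) + 10^(64.4/10)) = 10·log₁₀(4103000) = 66.13 dB SPL.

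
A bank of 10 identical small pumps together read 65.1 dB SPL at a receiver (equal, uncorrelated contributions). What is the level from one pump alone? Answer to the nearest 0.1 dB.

55.1 dB SPL

10 equal incoherent sources add 10·log₁₀(10) = 10.00 dB over one source.
L_one = 65.1 − 10.00 = 55.1 dB SPL.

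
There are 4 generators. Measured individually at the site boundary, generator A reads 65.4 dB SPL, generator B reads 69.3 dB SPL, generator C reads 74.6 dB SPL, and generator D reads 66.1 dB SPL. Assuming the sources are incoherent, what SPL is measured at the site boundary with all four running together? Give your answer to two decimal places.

76.52 dB SPL

Uncorrelated sources add in intensity (power), not in dB.
L_total = 10·log₁₀(10^(65.4/10) + 10^(69.3/10) + 10^(74.6/10) + 10^(66.1/10)) = 10·log₁₀(44890000) = 76.52 dB SPL.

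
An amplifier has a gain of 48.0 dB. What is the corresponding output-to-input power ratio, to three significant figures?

Power ratio = 10^(dB/10).
10^(48.0/10) = 10^(4.800) = 63100.

63100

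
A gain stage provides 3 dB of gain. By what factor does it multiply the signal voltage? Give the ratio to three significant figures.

1.41

Voltage ratio = 10^(dB/20).
10^(3/20) = 10^(0.1500) = 1.41.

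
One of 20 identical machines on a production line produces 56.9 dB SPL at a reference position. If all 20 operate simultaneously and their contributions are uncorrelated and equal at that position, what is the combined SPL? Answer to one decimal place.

20 equal incoherent sources raise the level by 10·log₁₀(20) = 13.01 dB.
L_total = 56.9 + 13.01 = 69.9 dB SPL.

69.9 dB SPL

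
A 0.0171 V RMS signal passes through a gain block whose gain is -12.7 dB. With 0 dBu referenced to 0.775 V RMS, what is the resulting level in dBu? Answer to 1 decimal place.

-45.8 dBu

Input level: 20·log₁₀(0.0171/0.775) = -33.13 dBu.
Output: -33.13 − 12.7 = -45.8 dBu.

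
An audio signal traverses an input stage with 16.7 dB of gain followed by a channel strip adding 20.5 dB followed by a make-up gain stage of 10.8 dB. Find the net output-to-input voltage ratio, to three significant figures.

251

Net gain = 16.7 + 20.5 + 10.8 = 48.0 dB.
Voltage ratio = 10^(48.0/20) = 251.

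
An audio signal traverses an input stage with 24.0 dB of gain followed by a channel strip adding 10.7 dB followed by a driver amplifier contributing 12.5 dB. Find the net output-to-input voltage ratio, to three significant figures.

229

Net gain = 24.0 + 10.7 + 12.5 = 47.2 dB.
Voltage ratio = 10^(47.2/20) = 229.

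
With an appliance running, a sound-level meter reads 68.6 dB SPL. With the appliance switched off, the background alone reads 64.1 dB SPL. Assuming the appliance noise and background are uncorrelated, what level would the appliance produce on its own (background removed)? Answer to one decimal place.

66.7 dB SPL

Subtract intensities: L_src = 10·log₁₀(10^(L_total/10) − 10^(L_bg/10)).
L_src = 10·log₁₀(10^(68.6/10) − 10^(64.1/10)) = 10·log₁₀(4674000) = 66.7 dB SPL.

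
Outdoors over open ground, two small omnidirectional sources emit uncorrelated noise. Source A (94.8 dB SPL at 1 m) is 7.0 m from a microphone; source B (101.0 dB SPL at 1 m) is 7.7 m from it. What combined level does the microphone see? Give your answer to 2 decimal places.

84.38 dB SPL

At the listener: L_A = 94.8 − 20·log₁₀(7.0) = 77.898 dB; L_B = 101.0 − 20·log₁₀(7.7) = 83.270 dB.
Combined: 10·log₁₀(10^(77.898/10)+10^(83.270/10)) = 84.38 dB SPL.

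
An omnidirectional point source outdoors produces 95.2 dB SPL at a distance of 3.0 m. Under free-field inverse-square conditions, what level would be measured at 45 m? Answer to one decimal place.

71.7 dB SPL

Free-field point source: level drops by 20·log₁₀ of the distance ratio.
ΔL = −20·log₁₀(45/3.0) = -23.52 dB, so L₂ = 95.2 + (-23.52) = 71.7 dB SPL.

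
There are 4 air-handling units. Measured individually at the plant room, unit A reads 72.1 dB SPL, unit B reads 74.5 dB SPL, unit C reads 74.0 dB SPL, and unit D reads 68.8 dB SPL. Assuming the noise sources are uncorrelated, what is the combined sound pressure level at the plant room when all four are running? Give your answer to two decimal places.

Incoherent sources sum as intensities:
L_total = 10·log₁₀(10^(72.1/10) + 10^(74.5/10) + 10^(74.0/10) + 10^(68.8/10)) = 10·log₁₀(77110000) = 78.87 dB SPL.

78.87 dB SPL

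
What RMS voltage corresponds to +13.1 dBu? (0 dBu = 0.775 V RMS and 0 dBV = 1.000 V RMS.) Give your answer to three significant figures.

3.50 V

V = 0.775 V × 10^(+13.1/20).
= 0.775 × 4.519 = 3.50 V.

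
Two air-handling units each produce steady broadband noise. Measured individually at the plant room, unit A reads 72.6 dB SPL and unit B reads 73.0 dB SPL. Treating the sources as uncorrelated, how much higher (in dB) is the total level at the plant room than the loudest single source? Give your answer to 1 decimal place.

Add the sources as powers (linear), then convert back to dB:
L_total = 10·log₁₀(10^(72.6/10) + 10^(73.0/10)) = 75.81 dB SPL.
Excess over the loudest (73.0 dB): 75.81 − 73.0 = 2.8 dB.

2.8 dB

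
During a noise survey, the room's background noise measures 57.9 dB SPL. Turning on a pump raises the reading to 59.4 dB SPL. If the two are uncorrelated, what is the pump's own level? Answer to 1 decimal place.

54.1 dB SPL

Remove the background by subtracting linear intensities:
L_src = 10·log₁₀(10^(59.4/10) − 10^(57.9/10)) = 10·log₁₀(254400) = 54.1 dB SPL.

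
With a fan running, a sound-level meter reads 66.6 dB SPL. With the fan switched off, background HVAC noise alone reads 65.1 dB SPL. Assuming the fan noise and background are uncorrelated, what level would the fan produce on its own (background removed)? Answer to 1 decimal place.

61.3 dB SPL

Remove the background by subtracting linear intensities:
L_src = 10·log₁₀(10^(66.6/10) − 10^(65.1/10)) = 10·log₁₀(1335000) = 61.3 dB SPL.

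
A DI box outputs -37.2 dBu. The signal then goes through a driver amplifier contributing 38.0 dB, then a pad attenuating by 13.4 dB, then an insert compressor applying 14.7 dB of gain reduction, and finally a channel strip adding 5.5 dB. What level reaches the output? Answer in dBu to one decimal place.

-21.8 dBu

Gain stages sum in dB:
-37.2 + 38.0 − 13.4 − 14.7 + 5.5 = -21.8 dBu.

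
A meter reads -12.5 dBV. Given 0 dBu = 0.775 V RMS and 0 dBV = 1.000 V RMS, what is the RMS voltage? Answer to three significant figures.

V = 1.000 V × 10^(-12.5/20).
= 1.000 × 0.2371 = 0.237 V.

0.237 V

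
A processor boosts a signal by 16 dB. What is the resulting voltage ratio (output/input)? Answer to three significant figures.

6.31

Voltage ratio = 10^(dB/20).
10^(16/20) = 10^(0.8000) = 6.31.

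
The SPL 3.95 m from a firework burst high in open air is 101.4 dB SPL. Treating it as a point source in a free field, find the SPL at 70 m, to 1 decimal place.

76.4 dB SPL

Inverse-square spreading gives ΔL = −20·log₁₀(d₂/d₁).
ΔL = −20·log₁₀(70/3.95) = -24.97 dB, so L₂ = 101.4 + (-24.97) = 76.4 dB SPL.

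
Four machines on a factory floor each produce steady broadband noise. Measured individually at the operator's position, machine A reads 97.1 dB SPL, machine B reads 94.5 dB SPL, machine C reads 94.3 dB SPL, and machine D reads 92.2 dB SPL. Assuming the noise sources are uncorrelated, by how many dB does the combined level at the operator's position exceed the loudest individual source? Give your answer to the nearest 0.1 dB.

Incoherent sources sum as intensities:
L_total = 10·log₁₀(10^(97.1/10) + 10^(94.5/10) + 10^(94.3/10) + 10^(92.2/10)) = 100.90 dB SPL.
Excess over the loudest (97.1 dB): 100.90 − 97.1 = 3.8 dB.

3.8 dB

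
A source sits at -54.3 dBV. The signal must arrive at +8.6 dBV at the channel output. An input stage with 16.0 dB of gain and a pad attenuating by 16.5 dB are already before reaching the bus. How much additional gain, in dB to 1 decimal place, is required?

The required make-up gain is the shortfall in the dB sum.
G = +8.6 − (-54.3) − 16.0 + 16.5 = 63.4 dB.

63.4 dB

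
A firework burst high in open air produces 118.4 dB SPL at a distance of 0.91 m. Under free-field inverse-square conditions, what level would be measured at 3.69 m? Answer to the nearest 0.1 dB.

For a point source in a free field, ΔL = −20·log₁₀(d₂/d₁).
ΔL = −20·log₁₀(3.69/0.91) = -12.16 dB, so L₂ = 118.4 + (-12.16) = 106.2 dB SPL.

106.2 dB SPL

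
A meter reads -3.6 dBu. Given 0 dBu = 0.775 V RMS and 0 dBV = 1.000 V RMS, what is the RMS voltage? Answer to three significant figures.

V = 0.775 V × 10^(-3.6/20).
= 0.775 × 0.6607 = 0.512 V.

0.512 V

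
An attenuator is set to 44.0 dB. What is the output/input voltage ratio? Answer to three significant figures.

0.00631

Voltage ratio = 10^(dB/20).
10^(-44.0/20) = 10^(-2.200) = 0.00631.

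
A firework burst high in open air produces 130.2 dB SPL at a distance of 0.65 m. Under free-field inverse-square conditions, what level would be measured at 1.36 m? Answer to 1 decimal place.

Inverse-square spreading gives ΔL = −20·log₁₀(d₂/d₁).
ΔL = −20·log₁₀(1.36/0.65) = -6.41 dB, so L₂ = 130.2 + (-6.41) = 123.8 dB SPL.

123.8 dB SPL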